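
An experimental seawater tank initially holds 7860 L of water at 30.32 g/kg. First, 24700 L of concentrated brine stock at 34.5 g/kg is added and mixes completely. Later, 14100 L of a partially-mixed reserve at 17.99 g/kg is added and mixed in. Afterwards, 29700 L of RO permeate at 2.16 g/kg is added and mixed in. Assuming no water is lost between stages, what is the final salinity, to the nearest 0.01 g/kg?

Mass of salt is conserved:
Initial salt = 7,860×30.32 = 238,315.2
After stage 1: salt = 238,315.2 + 24,700×34.5 = 1,090,465.2; volume = 32,560 L; S = 33.491 g/kg
After stage 2: salt = 1,090,465.2 + 14,100×17.99 = 1,344,124.2; volume = 46,660 L; S = 28.807 g/kg
After stage 3: salt = 1,344,124.2 + 29,700×2.16 = 1,408,276.2; volume = 76,360 L
S = 1,408,276.2 / 76,360 = 18.4426 g/kg

18.44 g/kg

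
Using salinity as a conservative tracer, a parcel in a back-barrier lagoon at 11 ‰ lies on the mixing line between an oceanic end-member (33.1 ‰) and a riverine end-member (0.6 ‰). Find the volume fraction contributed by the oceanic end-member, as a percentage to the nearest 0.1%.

32.0%

Let g be the oceanic fraction. Salt balance per unit volume:
g×33.1 + (1−g)×0.6 = 11
g = (11 − 0.6) / (33.1 − 0.6) = 10.4/32.5 = 0.32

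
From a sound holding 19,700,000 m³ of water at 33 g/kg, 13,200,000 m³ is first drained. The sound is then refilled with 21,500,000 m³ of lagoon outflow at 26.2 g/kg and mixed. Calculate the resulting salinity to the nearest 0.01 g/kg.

27.78 g/kg

Remaining after removal: 6,500,000 m³ at 33 g/kg (salt = 214,500,000)
After addition: salt = 214,500,000 + 21,500,000×26.2 = 777,800,000; volume = 28,000,000 m³
S = 777,800,000 / 28,000,000 = 27.7786 g/kg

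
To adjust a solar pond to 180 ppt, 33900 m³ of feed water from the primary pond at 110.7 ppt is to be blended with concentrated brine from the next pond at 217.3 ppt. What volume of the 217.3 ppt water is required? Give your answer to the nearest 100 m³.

Salt balance: 33,900×110.7 + V×217.3 = (33,900+V)×180
3,752,730 + 217.3V = 6,102,000 + 180V
2,349,270 = 37.3V
V = 62,983.11 m³

63000 m³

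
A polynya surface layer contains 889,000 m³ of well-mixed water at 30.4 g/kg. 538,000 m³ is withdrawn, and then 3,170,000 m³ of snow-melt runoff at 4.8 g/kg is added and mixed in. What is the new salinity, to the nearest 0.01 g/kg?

Remaining after removal: 351,000 m³ at 30.4 g/kg (salt = 10,670,400)
After addition: salt = 10,670,400 + 3,170,000×4.8 = 25,886,400; volume = 3,521,000 m³
S = 25,886,400 / 3,521,000 = 7.352 g/kg

7.35 g/kg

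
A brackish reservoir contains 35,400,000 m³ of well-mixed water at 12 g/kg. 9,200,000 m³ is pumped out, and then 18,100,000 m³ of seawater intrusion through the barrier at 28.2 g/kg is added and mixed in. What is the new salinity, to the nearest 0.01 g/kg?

18.62 g/kg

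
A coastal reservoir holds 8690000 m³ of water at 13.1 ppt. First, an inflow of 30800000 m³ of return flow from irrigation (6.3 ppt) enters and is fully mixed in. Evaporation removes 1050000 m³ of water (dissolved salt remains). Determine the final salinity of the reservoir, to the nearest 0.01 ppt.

8.01 ppt

After mixing: salt = 8,690,000×13.1 + 30,800,000×6.3 = 307,879,000; volume = 39,490,000 m³
After evaporation: salt unchanged = 307,879,000; volume = 39,490,000 − 1,050,000 = 38,440,000 m³
S = 307,879,000 / 38,440,000 = 8.0093 ppt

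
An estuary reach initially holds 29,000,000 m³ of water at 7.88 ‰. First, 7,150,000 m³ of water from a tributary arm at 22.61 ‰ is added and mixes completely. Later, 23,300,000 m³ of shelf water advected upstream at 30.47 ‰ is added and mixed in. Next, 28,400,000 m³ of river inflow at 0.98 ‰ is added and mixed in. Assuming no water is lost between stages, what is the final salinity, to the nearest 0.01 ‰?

Weighted by volume,
Initial salt = 29,000,000×7.88 = 228,520,000
After stage 1: salt = 228,520,000 + 7,150,000×22.61 = 390,181,500; volume = 36,150,000 m³; S = 10.793 ‰
After stage 2: salt = 390,181,500 + 23,300,000×30.47 = 1,100,132,500; volume = 59,450,000 m³; S = 18.505 ‰
After stage 3: salt = 1,100,132,500 + 28,400,000×0.98 = 1,127,964,500; volume = 87,850,000 m³
S = 1,127,964,500 / 87,850,000 = 12.8397 ‰

12.84 ‰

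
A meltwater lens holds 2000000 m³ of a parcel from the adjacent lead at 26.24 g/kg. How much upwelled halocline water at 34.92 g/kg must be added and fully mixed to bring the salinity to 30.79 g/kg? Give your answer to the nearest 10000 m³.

Salt balance: 2,000,000×26.24 + V×34.92 = (2,000,000+V)×30.79
52,480,000 + 34.92V = 61,580,000 + 30.79V
9,100,000 = 4.13V
V = 2,203,389.83 m³

2200000 m³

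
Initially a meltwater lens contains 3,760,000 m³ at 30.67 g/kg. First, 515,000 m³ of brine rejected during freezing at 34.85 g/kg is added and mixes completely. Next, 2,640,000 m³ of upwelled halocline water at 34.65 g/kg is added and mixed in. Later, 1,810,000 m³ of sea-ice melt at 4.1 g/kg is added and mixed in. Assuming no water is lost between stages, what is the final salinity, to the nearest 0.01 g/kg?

26.61 g/kg

Mass of salt is conserved:
Initial salt = 3,760,000×30.67 = 115,319,200
After stage 1: salt = 115,319,200 + 515,000×34.85 = 133,266,950; volume = 4,275,000 m³; S = 31.174 g/kg
After stage 2: salt = 133,266,950 + 2,640,000×34.65 = 224,742,950; volume = 6,915,000 m³; S = 32.501 g/kg
After stage 3: salt = 224,742,950 + 1,810,000×4.1 = 232,163,950; volume = 8,725,000 m³
S = 232,163,950 / 8,725,000 = 26.609 g/kg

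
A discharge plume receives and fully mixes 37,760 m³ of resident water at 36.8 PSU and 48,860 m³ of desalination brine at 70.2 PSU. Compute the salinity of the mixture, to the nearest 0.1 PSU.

Weighted by volume,
salt = 37,760×36.8 + 48,860×70.2 = 1,389,568 + 3,429,972 = 4,819,540
volume = 37,760 + 48,860 = 86,620 m³
S = 4,819,540 / 86,620 = 55.64 PSU

55.6 PSU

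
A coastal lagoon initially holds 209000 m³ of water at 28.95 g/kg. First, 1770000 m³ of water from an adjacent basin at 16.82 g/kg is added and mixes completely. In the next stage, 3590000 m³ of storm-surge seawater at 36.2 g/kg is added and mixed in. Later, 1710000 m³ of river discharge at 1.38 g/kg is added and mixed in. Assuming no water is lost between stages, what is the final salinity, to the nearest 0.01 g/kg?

23.10 g/kg

Total salt / total volume:
Initial salt = 209,000×28.95 = 6,050,550
After stage 1: salt = 6,050,550 + 1,770,000×16.82 = 35,821,950; volume = 1,979,000 m³; S = 18.101 g/kg
After stage 2: salt = 35,821,950 + 3,590,000×36.2 = 165,779,950; volume = 5,569,000 m³; S = 29.768 g/kg
After stage 3: salt = 165,779,950 + 1,710,000×1.38 = 168,139,750; volume = 7,279,000 m³
S = 168,139,750 / 7,279,000 = 23.0993 g/kg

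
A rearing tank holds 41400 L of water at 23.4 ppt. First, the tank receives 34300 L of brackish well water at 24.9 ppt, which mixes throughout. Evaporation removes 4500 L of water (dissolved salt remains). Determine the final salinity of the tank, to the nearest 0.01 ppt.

After mixing: salt = 41,400×23.4 + 34,300×24.9 = 1,822,830; volume = 75,700 L
After evaporation: salt unchanged = 1,822,830; volume = 75,700 − 4,500 = 71,200 L
S = 1,822,830 / 71,200 = 25.6015 ppt

25.60 ppt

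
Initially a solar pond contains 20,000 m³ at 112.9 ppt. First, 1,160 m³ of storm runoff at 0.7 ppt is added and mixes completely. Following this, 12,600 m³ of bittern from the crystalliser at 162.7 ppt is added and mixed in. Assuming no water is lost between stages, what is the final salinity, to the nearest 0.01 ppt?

Weighted by volume,
Initial salt = 20,000×112.9 = 2,258,000
After stage 1: salt = 2,258,000 + 1,160×0.7 = 2,258,812; volume = 21,160 m³; S = 106.749 ppt
After stage 2: salt = 2,258,812 + 12,600×162.7 = 4,308,832; volume = 33,760 m³
S = 4,308,832 / 33,760 = 127.6313 ppt

127.63 ppt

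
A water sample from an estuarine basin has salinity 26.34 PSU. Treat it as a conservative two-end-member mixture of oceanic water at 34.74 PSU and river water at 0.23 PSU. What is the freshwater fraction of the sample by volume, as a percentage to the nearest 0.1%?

Let f be the freshwater fraction. Salt balance per unit volume:
f×0.23 + (1−f)×34.74 = 26.34
f = (34.74 − 26.34) / (34.74 − 0.23) = 8.4/34.51 = 0.2434

24.3%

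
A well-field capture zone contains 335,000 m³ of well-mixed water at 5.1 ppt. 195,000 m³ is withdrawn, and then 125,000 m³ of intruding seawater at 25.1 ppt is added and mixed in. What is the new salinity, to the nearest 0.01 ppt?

14.53 ppt

Remaining after removal: 140,000 m³ at 5.1 ppt (salt = 714,000)
After addition: salt = 714,000 + 125,000×25.1 = 3,851,500; volume = 265,000 m³
S = 3,851,500 / 265,000 = 14.534 ppt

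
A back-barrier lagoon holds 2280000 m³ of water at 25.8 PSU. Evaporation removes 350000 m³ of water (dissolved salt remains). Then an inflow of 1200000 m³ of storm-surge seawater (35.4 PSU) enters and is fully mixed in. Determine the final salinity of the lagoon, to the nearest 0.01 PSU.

32.37 PSU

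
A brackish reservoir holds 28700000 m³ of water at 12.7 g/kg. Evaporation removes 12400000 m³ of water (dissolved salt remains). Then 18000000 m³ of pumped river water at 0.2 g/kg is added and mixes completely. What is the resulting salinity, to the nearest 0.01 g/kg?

10.73 g/kg

After evaporation: salt = 28,700,000×12.7 = 364,490,000; volume = 28,700,000 − 12,400,000 = 16,300,000 m³
After mixing: salt = 364,490,000 + 18,000,000×0.2 = 368,090,000; volume = 16,300,000 + 18,000,000 = 34,300,000 m³
S = 368,090,000 / 34,300,000 = 10.7315 g/kg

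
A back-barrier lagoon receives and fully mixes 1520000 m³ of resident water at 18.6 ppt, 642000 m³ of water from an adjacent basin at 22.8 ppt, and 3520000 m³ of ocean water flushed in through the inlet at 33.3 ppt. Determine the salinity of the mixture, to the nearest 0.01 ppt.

Salt balance:
salt = 1,520,000×18.6 + 642,000×22.8 + 3,520,000×33.3 = 28,272,000 + 14,637,600 + 117,216,000 = 160,125,600
volume = 1,520,000 + 642,000 + 3,520,000 = 5,682,000 m³
S = 160,125,600 / 5,682,000 = 28.1812 ppt

28.18 ppt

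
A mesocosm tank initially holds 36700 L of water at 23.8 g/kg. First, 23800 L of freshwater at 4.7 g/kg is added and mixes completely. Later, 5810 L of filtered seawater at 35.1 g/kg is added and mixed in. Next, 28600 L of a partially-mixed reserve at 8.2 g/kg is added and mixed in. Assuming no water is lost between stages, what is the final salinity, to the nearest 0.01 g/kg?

Salt balance:
Initial salt = 36,700×23.8 = 873,460
After stage 1: salt = 873,460 + 23,800×4.7 = 985,320; volume = 60,500 L; S = 16.286 g/kg
After stage 2: salt = 985,320 + 5,810×35.1 = 1,189,251; volume = 66,310 L; S = 17.935 g/kg
After stage 3: salt = 1,189,251 + 28,600×8.2 = 1,423,771; volume = 94,910 L
S = 1,423,771 / 94,910 = 15.0013 g/kg

15.00 g/kg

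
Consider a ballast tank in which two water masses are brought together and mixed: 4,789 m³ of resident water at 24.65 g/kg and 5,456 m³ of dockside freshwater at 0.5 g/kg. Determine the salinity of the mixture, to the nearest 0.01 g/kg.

11.79 g/kg

Salt balance:
salt = 4,789×24.65 + 5,456×0.5 = 118,048.85 + 2,728 = 120,776.85
volume = 4,789 + 5,456 = 10,245 m³
S = 120,776.85 / 10,245 = 11.7889 g/kg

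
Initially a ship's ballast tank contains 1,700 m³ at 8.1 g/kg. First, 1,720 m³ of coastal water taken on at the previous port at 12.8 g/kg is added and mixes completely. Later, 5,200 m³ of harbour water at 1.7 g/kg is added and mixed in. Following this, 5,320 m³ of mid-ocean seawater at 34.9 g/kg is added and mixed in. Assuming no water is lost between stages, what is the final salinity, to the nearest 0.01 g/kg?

16.52 g/kg

By conservation of dissolved salt,
Initial salt = 1,700×8.1 = 13,770
After stage 1: salt = 13,770 + 1,720×12.8 = 35,786; volume = 3,420 m³; S = 10.464 g/kg
After stage 2: salt = 35,786 + 5,200×1.7 = 44,626; volume = 8,620 m³; S = 5.177 g/kg
After stage 3: salt = 44,626 + 5,320×34.9 = 230,294; volume = 13,940 m³
S = 230,294 / 13,940 = 16.5204 g/kg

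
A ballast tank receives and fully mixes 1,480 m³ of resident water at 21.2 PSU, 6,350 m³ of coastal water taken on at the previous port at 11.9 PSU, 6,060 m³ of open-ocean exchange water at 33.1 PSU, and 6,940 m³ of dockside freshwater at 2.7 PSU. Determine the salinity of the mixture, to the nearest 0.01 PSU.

15.66 PSU

Total salt / total volume:
salt = 1,480×21.2 + 6,350×11.9 + 6,060×33.1 + 6,940×2.7 = 31,376 + 75,565 + 200,586 + 18,738 = 326,265
volume = 1,480 + 6,350 + 6,060 + 6,940 = 20,830 m³
S = 326,265 / 20,830 = 15.6632 PSU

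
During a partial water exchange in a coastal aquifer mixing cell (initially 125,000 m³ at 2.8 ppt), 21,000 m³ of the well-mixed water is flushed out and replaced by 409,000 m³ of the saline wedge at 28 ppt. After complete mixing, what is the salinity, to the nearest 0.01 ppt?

22.89 ppt

Remaining after removal: 104,000 m³ at 2.8 ppt (salt = 291,200)
After addition: salt = 291,200 + 409,000×28 = 11,743,200; volume = 513,000 m³
S = 11,743,200 / 513,000 = 22.8912 ppt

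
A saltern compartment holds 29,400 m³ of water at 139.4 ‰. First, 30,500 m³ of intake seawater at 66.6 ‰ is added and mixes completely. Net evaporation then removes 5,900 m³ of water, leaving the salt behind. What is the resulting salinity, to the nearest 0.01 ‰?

After mixing: salt = 29,400×139.4 + 30,500×66.6 = 6,129,660; volume = 59,900 m³
After evaporation: salt unchanged = 6,129,660; volume = 59,900 − 5,900 = 54,000 m³
S = 6,129,660 / 54,000 = 113.5122 ‰

113.51 ‰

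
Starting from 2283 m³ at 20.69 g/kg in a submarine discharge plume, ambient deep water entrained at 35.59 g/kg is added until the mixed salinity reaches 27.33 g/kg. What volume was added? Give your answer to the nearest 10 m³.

1840 m³

Salt balance: 2,283×20.69 + V×35.59 = (2,283+V)×27.33
47,235.27 + 35.59V = 62,394.39 + 27.33V
15,159.12 = 8.26V
V = 1,835.24 m³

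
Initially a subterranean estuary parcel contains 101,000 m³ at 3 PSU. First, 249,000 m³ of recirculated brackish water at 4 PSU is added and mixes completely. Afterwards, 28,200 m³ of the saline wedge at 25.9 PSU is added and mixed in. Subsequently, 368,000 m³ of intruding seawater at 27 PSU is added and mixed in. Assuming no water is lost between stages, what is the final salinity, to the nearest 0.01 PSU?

16.04 PSU

Weighted by volume,
Initial salt = 101,000×3 = 303,000
After stage 1: salt = 303,000 + 249,000×4 = 1,299,000; volume = 350,000 m³; S = 3.711 PSU
After stage 2: salt = 1,299,000 + 28,200×25.9 = 2,029,380; volume = 378,200 m³; S = 5.366 PSU
After stage 3: salt = 2,029,380 + 368,000×27 = 11,965,380; volume = 746,200 m³
S = 11,965,380 / 746,200 = 16.0351 PSU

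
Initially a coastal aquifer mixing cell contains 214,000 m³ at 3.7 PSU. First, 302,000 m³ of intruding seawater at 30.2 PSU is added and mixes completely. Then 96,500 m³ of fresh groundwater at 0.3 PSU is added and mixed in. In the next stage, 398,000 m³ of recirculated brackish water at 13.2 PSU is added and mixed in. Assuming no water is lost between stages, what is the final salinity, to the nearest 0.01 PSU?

15.04 PSU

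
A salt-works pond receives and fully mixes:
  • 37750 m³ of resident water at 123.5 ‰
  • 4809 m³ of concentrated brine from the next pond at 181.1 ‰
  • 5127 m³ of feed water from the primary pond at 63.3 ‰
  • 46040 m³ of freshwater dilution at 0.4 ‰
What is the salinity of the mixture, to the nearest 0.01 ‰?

Salt balance:
salt = 37,750×123.5 + 4,809×181.1 + 5,127×63.3 + 46,040×0.4 = 4,662,125 + 870,909.9 + 324,539.1 + 18,416 = 5,875,990
volume = 37,750 + 4,809 + 5,127 + 46,040 = 93,726 m³
S = 5,875,990 / 93,726 = 62.6933 ‰

62.69 ‰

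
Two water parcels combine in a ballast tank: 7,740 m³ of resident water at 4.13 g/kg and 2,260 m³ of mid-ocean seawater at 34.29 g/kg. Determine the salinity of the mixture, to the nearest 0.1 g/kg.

Weighted by volume,
salt = 7,740×4.13 + 2,260×34.29 = 31,966.2 + 77,495.4 = 109,461.6
volume = 7,740 + 2,260 = 10,000 m³
S = 109,461.6 / 10,000 = 10.946 g/kg

10.9 g/kg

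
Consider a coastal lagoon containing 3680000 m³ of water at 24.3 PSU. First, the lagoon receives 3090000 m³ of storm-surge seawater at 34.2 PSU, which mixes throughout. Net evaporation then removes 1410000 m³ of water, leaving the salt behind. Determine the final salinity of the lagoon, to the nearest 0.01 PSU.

After mixing: salt = 3,680,000×24.3 + 3,090,000×34.2 = 195,102,000; volume = 6,770,000 m³
After evaporation: salt unchanged = 195,102,000; volume = 6,770,000 − 1,410,000 = 5,360,000 m³
S = 195,102,000 / 5,360,000 = 36.3996 PSU

36.40 PSU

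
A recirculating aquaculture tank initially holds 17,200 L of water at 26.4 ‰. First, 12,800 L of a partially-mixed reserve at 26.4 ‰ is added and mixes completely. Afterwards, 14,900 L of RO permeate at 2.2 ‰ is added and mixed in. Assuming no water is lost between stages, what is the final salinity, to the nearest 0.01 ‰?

Conserving salt mass:
Initial salt = 17,200×26.4 = 454,080
After stage 1: salt = 454,080 + 12,800×26.4 = 792,000; volume = 30,000 L; S = 26.4 ‰
After stage 2: salt = 792,000 + 14,900×2.2 = 824,780; volume = 44,900 L
S = 824,780 / 44,900 = 18.3693 ‰

18.37 ‰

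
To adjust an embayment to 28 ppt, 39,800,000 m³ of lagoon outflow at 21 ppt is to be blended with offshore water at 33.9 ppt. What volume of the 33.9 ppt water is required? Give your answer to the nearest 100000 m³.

47200000 m³

Salt balance: 39,800,000×21 + V×33.9 = (39,800,000+V)×28
835,800,000 + 33.9V = 1,114,400,000 + 28V
278,600,000 = 5.9V
V = 47,220,338.98 m³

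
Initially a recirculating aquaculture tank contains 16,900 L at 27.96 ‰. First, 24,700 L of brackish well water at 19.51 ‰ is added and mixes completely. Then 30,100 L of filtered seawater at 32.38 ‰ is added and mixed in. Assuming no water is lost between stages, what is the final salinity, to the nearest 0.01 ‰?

26.90 ‰

By conservation of dissolved salt,
Initial salt = 16,900×27.96 = 472,524
After stage 1: salt = 472,524 + 24,700×19.51 = 954,421; volume = 41,600 L; S = 22.943 ‰
After stage 2: salt = 954,421 + 30,100×32.38 = 1,929,059; volume = 71,700 L
S = 1,929,059 / 71,700 = 26.9046 ‰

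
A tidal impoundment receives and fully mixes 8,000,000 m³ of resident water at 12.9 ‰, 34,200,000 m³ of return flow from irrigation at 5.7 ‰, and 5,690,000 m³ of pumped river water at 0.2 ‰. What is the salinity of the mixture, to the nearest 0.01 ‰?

6.25 ‰

Salt balance:
salt = 8,000,000×12.9 + 34,200,000×5.7 + 5,690,000×0.2 = 103,200,000 + 194,940,000 + 1,138,000 = 299,278,000
volume = 8,000,000 + 34,200,000 + 5,690,000 = 47,890,000 m³
S = 299,278,000 / 47,890,000 = 6.2493 ‰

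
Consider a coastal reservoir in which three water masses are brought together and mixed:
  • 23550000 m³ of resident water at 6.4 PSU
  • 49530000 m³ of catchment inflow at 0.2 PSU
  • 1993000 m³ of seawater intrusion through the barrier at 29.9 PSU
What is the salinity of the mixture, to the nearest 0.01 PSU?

2.93 PSU

By conservation of dissolved salt,
salt = 23,550,000×6.4 + 49,530,000×0.2 + 1,993,000×29.9 = 150,720,000 + 9,906,000 + 59,590,700 = 220,216,700
volume = 23,550,000 + 49,530,000 + 1,993,000 = 75,073,000 m³
S = 220,216,700 / 75,073,000 = 2.9334 PSU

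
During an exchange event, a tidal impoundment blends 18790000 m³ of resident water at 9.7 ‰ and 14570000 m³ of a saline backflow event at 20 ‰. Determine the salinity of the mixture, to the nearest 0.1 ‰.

14.2 ‰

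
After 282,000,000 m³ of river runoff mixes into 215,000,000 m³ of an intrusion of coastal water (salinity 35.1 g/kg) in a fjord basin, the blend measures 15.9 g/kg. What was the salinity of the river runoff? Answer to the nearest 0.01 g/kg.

Salt balance: 215,000,000×35.1 + 282,000,000×S = 497,000,000×15.9
7,546,500,000 + 282,000,000·S = 7,902,300,000
S = (7,902,300,000 − 7,546,500,000) / 282,000,000 = 1.2617 g/kg

1.26 g/kg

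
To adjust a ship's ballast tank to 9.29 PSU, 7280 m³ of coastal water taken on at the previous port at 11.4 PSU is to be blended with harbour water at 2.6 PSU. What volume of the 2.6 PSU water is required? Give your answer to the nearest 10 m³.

2300 m³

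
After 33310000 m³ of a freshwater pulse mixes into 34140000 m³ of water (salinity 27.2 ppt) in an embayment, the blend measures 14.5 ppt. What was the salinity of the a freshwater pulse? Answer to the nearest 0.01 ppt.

Salt balance: 34,140,000×27.2 + 33,310,000×S = 67,450,000×14.5
928,608,000 + 33,310,000·S = 978,025,000
S = (978,025,000 − 928,608,000) / 33,310,000 = 1.4835 ppt

1.48 ppt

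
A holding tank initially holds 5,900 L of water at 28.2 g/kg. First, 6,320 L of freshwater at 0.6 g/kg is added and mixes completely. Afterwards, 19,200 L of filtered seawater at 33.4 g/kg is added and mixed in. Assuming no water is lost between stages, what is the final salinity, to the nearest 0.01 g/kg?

25.83 g/kg

Weighted by volume,
Initial salt = 5,900×28.2 = 166,380
After stage 1: salt = 166,380 + 6,320×0.6 = 170,172; volume = 12,220 L; S = 13.926 g/kg
After stage 2: salt = 170,172 + 19,200×33.4 = 811,452; volume = 31,420 L
S = 811,452 / 31,420 = 25.826 g/kg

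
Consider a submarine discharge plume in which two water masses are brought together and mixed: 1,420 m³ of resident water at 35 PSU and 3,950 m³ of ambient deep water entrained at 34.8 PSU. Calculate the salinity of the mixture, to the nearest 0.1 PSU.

Mass of salt is conserved:
salt = 1,420×35 + 3,950×34.8 = 49,700 + 137,460 = 187,160
volume = 1,420 + 3,950 = 5,370 m³
S = 187,160 / 5,370 = 34.853 PSU

34.9 PSU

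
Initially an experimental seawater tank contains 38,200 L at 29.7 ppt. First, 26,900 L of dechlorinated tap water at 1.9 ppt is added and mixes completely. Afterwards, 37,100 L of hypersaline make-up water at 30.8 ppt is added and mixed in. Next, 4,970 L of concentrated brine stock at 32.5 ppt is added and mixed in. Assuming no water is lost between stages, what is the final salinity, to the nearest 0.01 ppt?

23.23 ppt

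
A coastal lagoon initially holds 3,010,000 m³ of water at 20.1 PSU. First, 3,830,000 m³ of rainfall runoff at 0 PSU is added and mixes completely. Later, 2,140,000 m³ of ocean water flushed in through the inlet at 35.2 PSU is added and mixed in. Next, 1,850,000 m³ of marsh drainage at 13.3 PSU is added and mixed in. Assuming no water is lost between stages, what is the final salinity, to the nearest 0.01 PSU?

Conserving salt mass:
Initial salt = 3,010,000×20.1 = 60,501,000
After stage 1: salt = 60,501,000 + 3,830,000×0 = 60,501,000; volume = 6,840,000 m³; S = 8.845 PSU
After stage 2: salt = 60,501,000 + 2,140,000×35.2 = 135,829,000; volume = 8,980,000 m³; S = 15.126 PSU
After stage 3: salt = 135,829,000 + 1,850,000×13.3 = 160,434,000; volume = 10,830,000 m³
S = 160,434,000 / 10,830,000 = 14.8139 PSU

14.81 PSU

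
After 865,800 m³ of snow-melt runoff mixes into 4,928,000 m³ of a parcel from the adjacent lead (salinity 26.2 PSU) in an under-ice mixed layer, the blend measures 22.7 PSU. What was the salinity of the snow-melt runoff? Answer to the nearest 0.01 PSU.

Salt balance: 4,928,000×26.2 + 865,800×S = 5,793,800×22.7
129,113,600 + 865,800·S = 131,519,260
S = (131,519,260 − 129,113,600) / 865,800 = 2.7785 PSU

2.78 PSU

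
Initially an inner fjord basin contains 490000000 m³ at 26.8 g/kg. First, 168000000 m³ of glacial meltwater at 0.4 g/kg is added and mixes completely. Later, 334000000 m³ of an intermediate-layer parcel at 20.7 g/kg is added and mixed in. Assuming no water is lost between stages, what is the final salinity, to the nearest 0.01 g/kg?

Weighted by volume,
Initial salt = 490,000,000×26.8 = 13,132,000,000
After stage 1: salt = 13,132,000,000 + 168,000,000×0.4 = 13,199,200,000; volume = 658,000,000 m³; S = 20.06 g/kg
After stage 2: salt = 13,199,200,000 + 334,000,000×20.7 = 20,113,000,000; volume = 992,000,000 m³
S = 20,113,000,000 / 992,000,000 = 20.2752 g/kg

20.28 g/kg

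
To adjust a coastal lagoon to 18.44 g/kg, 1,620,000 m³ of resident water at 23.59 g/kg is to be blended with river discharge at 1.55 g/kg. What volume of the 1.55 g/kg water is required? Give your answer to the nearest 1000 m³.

Salt balance: 1,620,000×23.59 + V×1.55 = (1,620,000+V)×18.44
38,215,800 + 1.55V = 29,872,800 + 18.44V
8,343,000 = 16.89V
V = 493,960.92 m³

494000 m³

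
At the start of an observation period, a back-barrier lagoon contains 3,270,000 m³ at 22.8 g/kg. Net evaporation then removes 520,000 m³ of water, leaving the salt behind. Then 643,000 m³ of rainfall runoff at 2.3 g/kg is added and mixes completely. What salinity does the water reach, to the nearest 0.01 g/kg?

22.41 g/kg

After evaporation: salt = 3,270,000×22.8 = 74,556,000; volume = 3,270,000 − 520,000 = 2,750,000 m³
After mixing: salt = 74,556,000 + 643,000×2.3 = 76,034,900; volume = 2,750,000 + 643,000 = 3,393,000 m³
S = 76,034,900 / 3,393,000 = 22.4093 g/kg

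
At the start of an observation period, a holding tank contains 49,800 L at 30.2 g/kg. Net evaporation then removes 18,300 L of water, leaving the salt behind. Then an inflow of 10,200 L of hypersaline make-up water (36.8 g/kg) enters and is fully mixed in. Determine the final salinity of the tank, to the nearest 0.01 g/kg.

After evaporation: salt = 49,800×30.2 = 1,503,960; volume = 49,800 − 18,300 = 31,500 L
After mixing: salt = 1,503,960 + 10,200×36.8 = 1,879,320; volume = 31,500 + 10,200 = 41,700 L
S = 1,879,320 / 41,700 = 45.0676 g/kg

45.07 g/kg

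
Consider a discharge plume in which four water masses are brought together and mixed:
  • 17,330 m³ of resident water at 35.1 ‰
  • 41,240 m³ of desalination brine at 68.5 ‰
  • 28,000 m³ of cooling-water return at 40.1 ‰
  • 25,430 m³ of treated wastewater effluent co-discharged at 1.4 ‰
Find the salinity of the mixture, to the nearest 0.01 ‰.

41.00 ‰

Salt balance:
salt = 17,330×35.1 + 41,240×68.5 + 28,000×40.1 + 25,430×1.4 = 608,283 + 2,824,940 + 1,122,800 + 35,602 = 4,591,625
volume = 17,330 + 41,240 + 28,000 + 25,430 = 112,000 m³
S = 4,591,625 / 112,000 = 40.9967 ‰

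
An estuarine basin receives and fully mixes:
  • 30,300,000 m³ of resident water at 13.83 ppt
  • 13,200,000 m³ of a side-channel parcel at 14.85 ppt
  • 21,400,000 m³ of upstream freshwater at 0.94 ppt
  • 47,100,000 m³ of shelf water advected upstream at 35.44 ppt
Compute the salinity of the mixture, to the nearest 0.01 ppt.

20.58 ppt

Salt balance:
salt = 30,300,000×13.83 + 13,200,000×14.85 + 21,400,000×0.94 + 47,100,000×35.44 = 419,049,000 + 196,020,000 + 20,116,000 + 1,669,224,000 = 2,304,409,000
volume = 30,300,000 + 13,200,000 + 21,400,000 + 47,100,000 = 112,000,000 m³
S = 2,304,409,000 / 112,000,000 = 20.5751 ppt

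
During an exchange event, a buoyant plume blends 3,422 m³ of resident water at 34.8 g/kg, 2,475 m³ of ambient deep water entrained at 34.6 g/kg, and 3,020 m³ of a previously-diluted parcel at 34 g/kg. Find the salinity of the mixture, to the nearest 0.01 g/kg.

34.47 g/kg

By conservation of dissolved salt,
salt = 3,422×34.8 + 2,475×34.6 + 3,020×34 = 119,085.6 + 85,635 + 102,680 = 307,400.6
volume = 3,422 + 2,475 + 3,020 = 8,917 m³
S = 307,400.6 / 8,917 = 34.4735 g/kg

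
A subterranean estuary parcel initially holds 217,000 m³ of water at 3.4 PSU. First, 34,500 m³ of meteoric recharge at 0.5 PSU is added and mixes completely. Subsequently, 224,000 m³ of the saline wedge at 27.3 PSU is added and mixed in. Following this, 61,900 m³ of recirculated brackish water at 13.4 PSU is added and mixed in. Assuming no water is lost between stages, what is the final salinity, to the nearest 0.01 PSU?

Conserving salt mass:
Initial salt = 217,000×3.4 = 737,800
After stage 1: salt = 737,800 + 34,500×0.5 = 755,050; volume = 251,500 m³; S = 3.002 PSU
After stage 2: salt = 755,050 + 224,000×27.3 = 6,870,250; volume = 475,500 m³; S = 14.448 PSU
After stage 3: salt = 6,870,250 + 61,900×13.4 = 7,699,710; volume = 537,400 m³
S = 7,699,710 / 537,400 = 14.3277 PSU

14.33 PSU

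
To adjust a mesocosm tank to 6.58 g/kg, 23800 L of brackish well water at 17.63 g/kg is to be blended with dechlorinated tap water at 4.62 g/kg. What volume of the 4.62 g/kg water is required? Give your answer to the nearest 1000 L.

Salt balance: 23,800×17.63 + V×4.62 = (23,800+V)×6.58
419,594 + 4.62V = 156,604 + 6.58V
262,990 = 1.96V
V = 134,178.57 L

134000 L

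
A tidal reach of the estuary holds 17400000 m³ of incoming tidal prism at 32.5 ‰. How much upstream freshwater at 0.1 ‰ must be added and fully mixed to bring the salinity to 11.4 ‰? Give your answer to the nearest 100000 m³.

32500000 m³

Salt balance: 17,400,000×32.5 + V×0.1 = (17,400,000+V)×11.4
565,500,000 + 0.1V = 198,360,000 + 11.4V
367,140,000 = 11.3V
V = 32,490,265.49 m³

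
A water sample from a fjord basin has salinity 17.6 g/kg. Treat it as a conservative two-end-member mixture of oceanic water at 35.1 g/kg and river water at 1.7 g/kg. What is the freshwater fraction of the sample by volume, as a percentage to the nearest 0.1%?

Let f be the freshwater fraction. Salt balance per unit volume:
f×1.7 + (1−f)×35.1 = 17.6
f = (35.1 − 17.6) / (35.1 − 1.7) = 17.5/33.4 = 0.524

52.4%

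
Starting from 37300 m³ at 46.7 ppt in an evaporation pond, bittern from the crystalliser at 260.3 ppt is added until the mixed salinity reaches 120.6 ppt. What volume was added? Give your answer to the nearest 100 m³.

19700 m³

Salt balance: 37,300×46.7 + V×260.3 = (37,300+V)×120.6
1,741,910 + 260.3V = 4,498,380 + 120.6V
2,756,470 = 139.7V
V = 19,731.35 m³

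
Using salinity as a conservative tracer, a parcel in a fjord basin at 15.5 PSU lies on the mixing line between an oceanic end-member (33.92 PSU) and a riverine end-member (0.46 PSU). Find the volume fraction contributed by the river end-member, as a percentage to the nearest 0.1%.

55.1%

Let f be the freshwater fraction. Salt balance per unit volume:
f×0.46 + (1−f)×33.92 = 15.5
f = (33.92 − 15.5) / (33.92 − 0.46) = 18.42/33.46 = 0.5505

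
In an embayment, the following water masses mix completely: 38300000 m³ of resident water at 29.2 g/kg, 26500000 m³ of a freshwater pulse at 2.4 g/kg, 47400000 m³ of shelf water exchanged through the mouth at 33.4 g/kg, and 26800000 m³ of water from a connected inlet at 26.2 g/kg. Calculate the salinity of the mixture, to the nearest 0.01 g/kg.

24.94 g/kg

Total salt / total volume:
salt = 38,300,000×29.2 + 26,500,000×2.4 + 47,400,000×33.4 + 26,800,000×26.2 = 1,118,360,000 + 63,600,000 + 1,583,160,000 + 702,160,000 = 3,467,280,000
volume = 38,300,000 + 26,500,000 + 47,400,000 + 26,800,000 = 139,000,000 m³
S = 3,467,280,000 / 139,000,000 = 24.9445 g/kg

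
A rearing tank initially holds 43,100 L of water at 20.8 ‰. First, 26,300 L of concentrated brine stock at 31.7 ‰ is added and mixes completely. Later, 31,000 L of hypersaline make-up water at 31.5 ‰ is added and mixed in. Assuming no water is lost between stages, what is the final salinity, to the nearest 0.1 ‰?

By conservation of dissolved salt,
Initial salt = 43,100×20.8 = 896,480
After stage 1: salt = 896,480 + 26,300×31.7 = 1,730,190; volume = 69,400 L; S = 24.931 ‰
After stage 2: salt = 1,730,190 + 31,000×31.5 = 2,706,690; volume = 100,400 L
S = 2,706,690 / 100,400 = 26.9591 ‰

27.0 ‰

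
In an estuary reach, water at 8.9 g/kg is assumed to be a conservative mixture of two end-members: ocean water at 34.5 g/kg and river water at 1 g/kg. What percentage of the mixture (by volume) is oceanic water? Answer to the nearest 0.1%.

Let g be the oceanic fraction. Salt balance per unit volume:
g×34.5 + (1−g)×1 = 8.9
g = (8.9 − 1) / (34.5 − 1) = 7.9/33.5 = 0.2358

23.6%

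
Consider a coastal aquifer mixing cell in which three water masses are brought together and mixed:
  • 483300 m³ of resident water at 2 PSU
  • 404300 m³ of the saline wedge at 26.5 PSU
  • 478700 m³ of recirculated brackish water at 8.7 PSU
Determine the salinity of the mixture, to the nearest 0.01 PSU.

Salt balance:
salt = 483,300×2 + 404,300×26.5 + 478,700×8.7 = 966,600 + 10,713,950 + 4,164,690 = 15,845,240
volume = 483,300 + 404,300 + 478,700 = 1,366,300 m³
S = 15,845,240 / 1,366,300 = 11.5972 PSU

11.60 PSU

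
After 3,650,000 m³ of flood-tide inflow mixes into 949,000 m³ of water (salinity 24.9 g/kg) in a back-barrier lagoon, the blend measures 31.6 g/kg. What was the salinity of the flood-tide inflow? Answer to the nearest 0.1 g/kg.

Salt balance: 949,000×24.9 + 3,650,000×S = 4,599,000×31.6
23,630,100 + 3,650,000·S = 145,328,400
S = (145,328,400 − 23,630,100) / 3,650,000 = 33.342 g/kg

33.3 g/kg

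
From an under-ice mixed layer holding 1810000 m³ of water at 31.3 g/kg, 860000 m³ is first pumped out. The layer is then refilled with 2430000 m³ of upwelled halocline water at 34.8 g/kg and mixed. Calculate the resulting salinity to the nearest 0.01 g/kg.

Remaining after removal: 950,000 m³ at 31.3 g/kg (salt = 29,735,000)
After addition: salt = 29,735,000 + 2,430,000×34.8 = 114,299,000; volume = 3,380,000 m³
S = 114,299,000 / 3,380,000 = 33.8163 g/kg

33.82 g/kg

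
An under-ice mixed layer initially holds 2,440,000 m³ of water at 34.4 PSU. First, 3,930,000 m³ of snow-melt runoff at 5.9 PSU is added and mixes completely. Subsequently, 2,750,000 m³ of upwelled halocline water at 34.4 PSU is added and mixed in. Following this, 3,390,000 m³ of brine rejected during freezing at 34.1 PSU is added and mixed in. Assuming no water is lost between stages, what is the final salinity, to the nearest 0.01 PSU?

Weighted by volume,
Initial salt = 2,440,000×34.4 = 83,936,000
After stage 1: salt = 83,936,000 + 3,930,000×5.9 = 107,123,000; volume = 6,370,000 m³; S = 16.817 PSU
After stage 2: salt = 107,123,000 + 2,750,000×34.4 = 201,723,000; volume = 9,120,000 m³; S = 22.119 PSU
After stage 3: salt = 201,723,000 + 3,390,000×34.1 = 317,322,000; volume = 12,510,000 m³
S = 317,322,000 / 12,510,000 = 25.3655 PSU

25.37 PSU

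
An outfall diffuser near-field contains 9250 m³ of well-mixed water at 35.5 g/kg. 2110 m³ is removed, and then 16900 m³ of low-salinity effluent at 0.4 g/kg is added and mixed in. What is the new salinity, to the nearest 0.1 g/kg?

10.8 g/kg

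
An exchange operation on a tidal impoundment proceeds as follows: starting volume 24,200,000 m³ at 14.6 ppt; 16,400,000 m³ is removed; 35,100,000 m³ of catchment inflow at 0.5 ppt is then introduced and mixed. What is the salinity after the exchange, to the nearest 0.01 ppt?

3.06 ppt

Remaining after removal: 7,800,000 m³ at 14.6 ppt (salt = 113,880,000)
After addition: salt = 113,880,000 + 35,100,000×0.5 = 131,430,000; volume = 42,900,000 m³
S = 131,430,000 / 42,900,000 = 3.0636 ppt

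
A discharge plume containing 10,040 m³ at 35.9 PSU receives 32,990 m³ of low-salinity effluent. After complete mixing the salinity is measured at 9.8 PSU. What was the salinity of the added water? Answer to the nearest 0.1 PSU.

Salt balance: 10,040×35.9 + 32,990×S = 43,030×9.8
360,436 + 32,990·S = 421,694
S = (421,694 − 360,436) / 32,990 = 1.8569 PSU

1.9 PSU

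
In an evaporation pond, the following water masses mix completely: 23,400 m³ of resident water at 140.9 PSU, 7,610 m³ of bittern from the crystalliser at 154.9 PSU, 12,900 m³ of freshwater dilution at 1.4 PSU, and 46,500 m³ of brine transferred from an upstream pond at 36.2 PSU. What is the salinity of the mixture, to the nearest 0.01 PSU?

Weighted by volume,
salt = 23,400×140.9 + 7,610×154.9 + 12,900×1.4 + 46,500×36.2 = 3,297,060 + 1,178,789 + 18,060 + 1,683,300 = 6,177,209
volume = 23,400 + 7,610 + 12,900 + 46,500 = 90,410 m³
S = 6,177,209 / 90,410 = 68.3244 PSU

68.32 PSU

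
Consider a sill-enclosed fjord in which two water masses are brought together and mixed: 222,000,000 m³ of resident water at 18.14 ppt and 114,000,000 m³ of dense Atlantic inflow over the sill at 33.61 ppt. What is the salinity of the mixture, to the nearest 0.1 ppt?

Weighted by volume,
salt = 222,000,000×18.14 + 114,000,000×33.61 = 4,027,080,000 + 3,831,540,000 = 7,858,620,000
volume = 222,000,000 + 114,000,000 = 336,000,000 m³
S = 7,858,620,000 / 336,000,000 = 23.389 ppt

23.4 ppt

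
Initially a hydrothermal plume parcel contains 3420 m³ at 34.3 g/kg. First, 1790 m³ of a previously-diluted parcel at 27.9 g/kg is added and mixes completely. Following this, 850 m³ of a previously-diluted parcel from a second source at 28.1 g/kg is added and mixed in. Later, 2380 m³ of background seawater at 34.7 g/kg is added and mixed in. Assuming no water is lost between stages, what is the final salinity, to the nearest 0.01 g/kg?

32.43 g/kg

Total salt / total volume:
Initial salt = 3,420×34.3 = 117,306
After stage 1: salt = 117,306 + 1,790×27.9 = 167,247; volume = 5,210 m³; S = 32.101 g/kg
After stage 2: salt = 167,247 + 850×28.1 = 191,132; volume = 6,060 m³; S = 31.54 g/kg
After stage 3: salt = 191,132 + 2,380×34.7 = 273,718; volume = 8,440 m³
S = 273,718 / 8,440 = 32.431 g/kg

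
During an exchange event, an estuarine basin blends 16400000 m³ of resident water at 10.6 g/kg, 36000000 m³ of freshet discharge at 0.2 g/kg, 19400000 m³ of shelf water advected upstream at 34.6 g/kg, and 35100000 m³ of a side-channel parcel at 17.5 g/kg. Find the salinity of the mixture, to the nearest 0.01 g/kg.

By conservation of dissolved salt,
salt = 16,400,000×10.6 + 36,000,000×0.2 + 19,400,000×34.6 + 35,100,000×17.5 = 173,840,000 + 7,200,000 + 671,240,000 + 614,250,000 = 1,466,530,000
volume = 16,400,000 + 36,000,000 + 19,400,000 + 35,100,000 = 106,900,000 m³
S = 1,466,530,000 / 106,900,000 = 13.7187 g/kg

13.72 g/kg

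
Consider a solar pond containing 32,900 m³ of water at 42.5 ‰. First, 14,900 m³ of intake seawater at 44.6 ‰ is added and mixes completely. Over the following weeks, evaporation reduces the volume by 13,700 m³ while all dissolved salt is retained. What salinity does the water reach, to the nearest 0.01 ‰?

After mixing: salt = 32,900×42.5 + 14,900×44.6 = 2,062,790; volume = 47,800 m³
After evaporation: salt unchanged = 2,062,790; volume = 47,800 − 13,700 = 34,100 m³
S = 2,062,790 / 34,100 = 60.4924 ‰

60.49 ‰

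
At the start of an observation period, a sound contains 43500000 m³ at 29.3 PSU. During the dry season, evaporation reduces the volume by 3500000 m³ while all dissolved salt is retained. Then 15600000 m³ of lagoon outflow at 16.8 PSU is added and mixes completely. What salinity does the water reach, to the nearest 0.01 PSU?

27.64 PSU

After evaporation: salt = 43,500,000×29.3 = 1,274,550,000; volume = 43,500,000 − 3,500,000 = 40,000,000 m³
After mixing: salt = 1,274,550,000 + 15,600,000×16.8 = 1,536,630,000; volume = 40,000,000 + 15,600,000 = 55,600,000 m³
S = 1,536,630,000 / 55,600,000 = 27.6372 PSU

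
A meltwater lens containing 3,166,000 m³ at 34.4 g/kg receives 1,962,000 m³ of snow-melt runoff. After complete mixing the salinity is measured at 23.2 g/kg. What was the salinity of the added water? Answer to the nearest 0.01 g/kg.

Salt balance: 3,166,000×34.4 + 1,962,000×S = 5,128,000×23.2
108,910,400 + 1,962,000·S = 118,969,600
S = (118,969,600 − 108,910,400) / 1,962,000 = 5.127 g/kg

5.13 g/kg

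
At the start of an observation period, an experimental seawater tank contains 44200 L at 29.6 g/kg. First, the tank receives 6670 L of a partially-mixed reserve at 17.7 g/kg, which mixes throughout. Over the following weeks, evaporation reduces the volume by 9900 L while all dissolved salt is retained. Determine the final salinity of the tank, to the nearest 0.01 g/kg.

After mixing: salt = 44,200×29.6 + 6,670×17.7 = 1,426,379; volume = 50,870 L
After evaporation: salt unchanged = 1,426,379; volume = 50,870 − 9,900 = 40,970 L
S = 1,426,379 / 40,970 = 34.8152 g/kg

34.82 g/kg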